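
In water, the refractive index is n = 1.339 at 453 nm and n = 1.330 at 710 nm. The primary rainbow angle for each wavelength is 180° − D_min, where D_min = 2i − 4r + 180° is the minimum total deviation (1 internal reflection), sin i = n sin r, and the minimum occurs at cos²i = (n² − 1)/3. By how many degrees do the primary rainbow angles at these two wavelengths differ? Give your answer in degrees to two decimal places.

At 453 nm (n = 1.339): cos²i = 0.26431 → i = 59.062°, r = 39.834°, D_min = 138.786°, rainbow angle = 41.214°.
At 710 nm (n = 1.330): cos²i = 0.25630 → i = 59.585°, r = 40.422°, D_min = 137.484°, rainbow angle = 42.516°.
Angular width = |41.214° − 42.516°| = 1.303°.

1.30°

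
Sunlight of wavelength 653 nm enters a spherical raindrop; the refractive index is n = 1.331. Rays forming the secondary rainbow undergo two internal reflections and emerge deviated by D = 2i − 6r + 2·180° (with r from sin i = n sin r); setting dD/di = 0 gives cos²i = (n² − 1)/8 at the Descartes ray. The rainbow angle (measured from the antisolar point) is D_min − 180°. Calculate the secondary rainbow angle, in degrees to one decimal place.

50.4°

cos²i = (1.77156 − 1)/8 = 0.09645; i = arccos(0.31056) = 71.907°.
sin r = sin 71.907°/1.331 = 0.71417; r = 45.575°.
D_min = 2·71.907° − 6·45.575° + 360° = 230.365°.
Rainbow angle = D_min − 180° = 50.365°.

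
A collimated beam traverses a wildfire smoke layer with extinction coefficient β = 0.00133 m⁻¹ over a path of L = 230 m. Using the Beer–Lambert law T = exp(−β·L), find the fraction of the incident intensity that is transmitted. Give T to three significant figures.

τ = β·L = 0.00133 × 230 = 0.3059.
T = exp(−0.3059) = 0.7365.

0.736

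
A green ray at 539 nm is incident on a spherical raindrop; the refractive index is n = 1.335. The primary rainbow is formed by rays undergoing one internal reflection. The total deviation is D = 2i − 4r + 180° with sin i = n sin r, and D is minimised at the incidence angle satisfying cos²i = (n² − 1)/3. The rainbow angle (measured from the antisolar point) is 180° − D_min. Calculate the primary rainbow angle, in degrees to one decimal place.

cos²i = (1.78222 − 1)/3 = 0.26074; i = arccos(0.51063) = 59.294°.
sin r = sin 59.294°/1.335 = 0.64405; r = 40.094°.
D_min = 2·59.294° − 4·40.094° + 180° = 138.212°.
Rainbow angle = 180° − D_min = 41.788°.

41.8°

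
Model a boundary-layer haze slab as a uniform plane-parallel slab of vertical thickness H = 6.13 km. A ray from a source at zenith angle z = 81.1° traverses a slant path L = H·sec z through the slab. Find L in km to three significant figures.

39.6 km

sec z = 1/cos 81.1° = 6.4637.
L = 6.13 × 6.4637 = 39.622 km.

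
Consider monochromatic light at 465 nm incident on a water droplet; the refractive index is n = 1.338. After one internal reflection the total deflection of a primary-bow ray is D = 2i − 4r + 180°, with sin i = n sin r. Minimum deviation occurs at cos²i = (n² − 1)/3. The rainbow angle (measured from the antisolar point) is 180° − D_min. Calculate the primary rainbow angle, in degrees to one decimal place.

cos²i = (1.79024 − 1)/3 = 0.26341; i = arccos(0.51324) = 59.120°.
sin r = sin 59.120°/1.338 = 0.64144; r = 39.899°.
D_min = 2·59.120° − 4·39.899° + 180° = 138.643°.
Rainbow angle = 180° − D_min = 41.357°.

41.4°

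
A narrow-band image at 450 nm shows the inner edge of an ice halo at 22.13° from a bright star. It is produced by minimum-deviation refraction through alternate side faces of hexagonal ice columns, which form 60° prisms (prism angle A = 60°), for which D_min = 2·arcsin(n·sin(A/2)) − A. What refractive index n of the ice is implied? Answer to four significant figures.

1.314

Rearranging: n = sin((D_min + A)/2) / sin(A/2).
(D_min + A)/2 = (22.13° + 60°)/2 = 41.065°.
n = sin 41.065° / sin 30° = 0.6569 / 0.5000 = 1.3138.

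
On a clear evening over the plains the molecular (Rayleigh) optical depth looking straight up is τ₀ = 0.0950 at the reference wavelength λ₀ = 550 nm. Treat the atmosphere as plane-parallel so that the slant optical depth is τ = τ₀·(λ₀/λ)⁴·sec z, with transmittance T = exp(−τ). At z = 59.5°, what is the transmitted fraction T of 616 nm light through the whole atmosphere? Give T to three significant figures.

0.888

sec 59.5° = 1.9703.
τ = 0.0950 × (550/616)⁴ × 1.9703 = 0.0950 × 0.6355 × 1.9703 = 0.1190.
T = exp(−0.1190) = 0.8878.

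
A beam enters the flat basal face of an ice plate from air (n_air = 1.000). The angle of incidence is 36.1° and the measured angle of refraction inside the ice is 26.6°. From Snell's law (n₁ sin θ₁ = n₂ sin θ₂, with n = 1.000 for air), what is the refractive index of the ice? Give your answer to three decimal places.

1.316

n = sin θ_i / sin θ_r = sin 36.1° / sin 26.6° = 0.5892 / 0.4478 = 1.3159.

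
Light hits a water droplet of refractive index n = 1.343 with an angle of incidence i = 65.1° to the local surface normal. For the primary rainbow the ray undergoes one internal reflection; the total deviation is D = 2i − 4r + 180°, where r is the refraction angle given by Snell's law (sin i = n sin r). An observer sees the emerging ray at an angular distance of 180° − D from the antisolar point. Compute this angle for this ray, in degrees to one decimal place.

39.7°

sin r = sin 65.1° / 1.343 = 0.9070/1.343 = 0.6754; r = 42.48°.
D = 2·65.1° − 4·42.48° + 180° = 130.20° − 169.94° + 180° = 140.26°.
Angle from antisolar point = 180° − D = 39.74°.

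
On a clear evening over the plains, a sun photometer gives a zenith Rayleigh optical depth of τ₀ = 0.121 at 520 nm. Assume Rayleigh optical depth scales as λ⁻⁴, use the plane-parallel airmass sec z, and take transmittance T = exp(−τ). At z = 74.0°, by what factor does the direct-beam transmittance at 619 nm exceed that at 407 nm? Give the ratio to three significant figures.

2.59

Airmass: sec 74.0° = 3.6280.
τ(619 nm) = 0.121 × (520/619)⁴ × 3.6280 = 0.121 × 0.4980 × 3.6280 = 0.2186.
τ(407 nm) = 0.121 × (520/407)⁴ × 3.6280 = 0.121 × 2.6646 × 3.6280 = 1.1697.
T(619)/T(407) = exp(τ_B − τ_A) = exp(0.9511) = 2.5886.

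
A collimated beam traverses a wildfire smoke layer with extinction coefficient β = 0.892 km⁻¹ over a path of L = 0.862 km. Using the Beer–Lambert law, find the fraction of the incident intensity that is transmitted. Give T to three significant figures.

τ = β·L = 0.892 × 0.862 = 0.7689.
T = exp(−0.7689) = 0.4635.

0.464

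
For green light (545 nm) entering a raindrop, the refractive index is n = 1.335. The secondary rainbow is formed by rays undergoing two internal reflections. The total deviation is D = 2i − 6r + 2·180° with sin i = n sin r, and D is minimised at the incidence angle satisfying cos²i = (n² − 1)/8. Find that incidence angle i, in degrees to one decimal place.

71.8°

cos²i = (1.335² − 1)/8 = (1.78222 − 1)/8 = 0.09778.
cos i = 0.31269, so i = 71.778°.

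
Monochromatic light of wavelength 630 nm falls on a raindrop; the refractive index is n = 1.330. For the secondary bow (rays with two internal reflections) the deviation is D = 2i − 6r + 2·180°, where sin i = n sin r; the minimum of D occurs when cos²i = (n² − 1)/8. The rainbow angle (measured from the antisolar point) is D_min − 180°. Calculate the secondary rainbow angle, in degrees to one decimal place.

cos²i = (1.76890 − 1)/8 = 0.09611; i = arccos(0.31002) = 71.940°.
sin r = sin 71.940°/1.330 = 0.71483; r = 45.630°.
D_min = 2·71.940° − 6·45.630° + 360° = 230.101°.
Rainbow angle = D_min − 180° = 50.101°.

50.1°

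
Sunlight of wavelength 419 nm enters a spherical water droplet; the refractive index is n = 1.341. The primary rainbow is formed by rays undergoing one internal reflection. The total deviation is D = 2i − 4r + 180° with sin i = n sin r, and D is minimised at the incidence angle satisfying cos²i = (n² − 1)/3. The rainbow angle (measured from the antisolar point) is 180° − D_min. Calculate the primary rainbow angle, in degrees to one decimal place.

40.9°

cos²i = (1.79828 − 1)/3 = 0.26609; i = arccos(0.51584) = 58.946°.
sin r = sin 58.946°/1.341 = 0.63884; r = 39.705°.
D_min = 2·58.946° − 4·39.705° + 180° = 139.071°.
Rainbow angle = 180° − D_min = 40.929°.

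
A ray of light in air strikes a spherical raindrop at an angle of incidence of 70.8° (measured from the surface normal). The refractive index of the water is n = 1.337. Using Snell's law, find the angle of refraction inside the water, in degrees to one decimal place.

Snell: sin θ_r = sin θ_i / n = sin 70.8° / 1.337 = 0.9444 / 1.337 = 0.7063.
θ_r = arcsin(0.7063) = 44.94°.

44.9°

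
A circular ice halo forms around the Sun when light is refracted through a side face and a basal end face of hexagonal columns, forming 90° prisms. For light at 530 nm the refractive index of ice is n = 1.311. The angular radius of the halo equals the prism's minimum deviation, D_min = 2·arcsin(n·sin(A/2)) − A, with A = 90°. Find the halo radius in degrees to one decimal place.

n·sin(A/2) = 1.311 × sin 45° = 1.311 × 0.7071 = 0.9270.
D_min = 2·arcsin(0.9270) − 90° = 2 × 67.974° − 90° = 45.949°.

45.9°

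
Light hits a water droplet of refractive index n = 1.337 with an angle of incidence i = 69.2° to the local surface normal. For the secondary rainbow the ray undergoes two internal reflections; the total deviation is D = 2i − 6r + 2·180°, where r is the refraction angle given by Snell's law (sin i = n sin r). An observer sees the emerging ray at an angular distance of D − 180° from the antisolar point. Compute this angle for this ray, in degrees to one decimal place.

sin r = sin 69.2° / 1.337 = 0.9348/1.337 = 0.6992; r = 44.36°.
D = 2·69.2° − 6·44.36° + 2·180° = 138.40° − 266.18° + 360° = 232.22°.
Angle from antisolar point = D − 180° = 52.22°.

52.2°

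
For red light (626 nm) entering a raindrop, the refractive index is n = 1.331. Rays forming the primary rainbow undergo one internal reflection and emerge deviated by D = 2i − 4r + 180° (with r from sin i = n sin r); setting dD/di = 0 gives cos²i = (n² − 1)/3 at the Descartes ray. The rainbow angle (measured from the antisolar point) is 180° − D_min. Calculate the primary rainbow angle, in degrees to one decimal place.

cos²i = (1.77156 − 1)/3 = 0.25719; i = arccos(0.50714) = 59.527°.
sin r = sin 59.527°/1.331 = 0.64753; r = 40.356°.
D_min = 2·59.527° − 4·40.356° + 180° = 137.630°.
Rainbow angle = 180° − D_min = 42.370°.

42.4°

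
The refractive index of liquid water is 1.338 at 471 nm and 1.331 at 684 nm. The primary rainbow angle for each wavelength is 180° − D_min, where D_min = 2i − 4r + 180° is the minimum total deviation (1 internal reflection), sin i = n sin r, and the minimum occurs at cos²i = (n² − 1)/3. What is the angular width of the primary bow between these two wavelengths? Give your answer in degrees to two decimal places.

1.01°

At 471 nm (n = 1.338): cos²i = 0.26341 → i = 59.120°, r = 39.899°, D_min = 138.643°, rainbow angle = 41.357°.
At 684 nm (n = 1.331): cos²i = 0.25719 → i = 59.527°, r = 40.356°, D_min = 137.630°, rainbow angle = 42.370°.
Angular width = |41.357° − 42.370°| = 1.013°.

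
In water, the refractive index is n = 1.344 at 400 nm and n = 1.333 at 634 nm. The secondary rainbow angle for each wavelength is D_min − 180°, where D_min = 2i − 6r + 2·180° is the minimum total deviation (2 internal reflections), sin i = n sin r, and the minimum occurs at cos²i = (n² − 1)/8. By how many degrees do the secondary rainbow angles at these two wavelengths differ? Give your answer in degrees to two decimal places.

At 400 nm (n = 1.344): cos²i = 0.10079 → i = 71.490°, r = 44.874°, D_min = 233.733°, rainbow angle = 53.733°.
At 634 nm (n = 1.333): cos²i = 0.09711 → i = 71.843°, r = 45.466°, D_min = 230.891°, rainbow angle = 50.891°.
Angular width = |53.733° − 50.891°| = 2.842°.

2.84°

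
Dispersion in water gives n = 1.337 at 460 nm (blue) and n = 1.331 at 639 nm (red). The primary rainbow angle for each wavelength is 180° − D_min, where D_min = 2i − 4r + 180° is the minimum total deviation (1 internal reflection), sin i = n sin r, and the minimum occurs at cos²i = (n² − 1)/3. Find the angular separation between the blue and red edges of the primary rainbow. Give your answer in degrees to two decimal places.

0.87°

At 460 nm (n = 1.337): cos²i = 0.26252 → i = 59.178°, r = 39.964°, D_min = 138.500°, rainbow angle = 41.500°.
At 639 nm (n = 1.331): cos²i = 0.25719 → i = 59.527°, r = 40.356°, D_min = 137.630°, rainbow angle = 42.370°.
Angular width = |41.500° − 42.370°| = 0.870°.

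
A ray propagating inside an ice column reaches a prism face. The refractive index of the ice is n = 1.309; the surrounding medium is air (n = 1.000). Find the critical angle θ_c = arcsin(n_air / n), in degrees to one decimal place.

49.8°

sin θ_c = n_air / n = 1.000 / 1.309 = 0.7639.
θ_c = arcsin(0.7639) = 49.81°.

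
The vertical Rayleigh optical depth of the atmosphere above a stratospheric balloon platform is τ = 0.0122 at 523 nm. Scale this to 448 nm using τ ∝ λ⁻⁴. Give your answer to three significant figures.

τ(448 nm) = τ(523 nm) × (523/448)⁴ = 0.0122 × (1.1674)⁴ = 0.0122 × 1.8574 = 0.0227.

0.0227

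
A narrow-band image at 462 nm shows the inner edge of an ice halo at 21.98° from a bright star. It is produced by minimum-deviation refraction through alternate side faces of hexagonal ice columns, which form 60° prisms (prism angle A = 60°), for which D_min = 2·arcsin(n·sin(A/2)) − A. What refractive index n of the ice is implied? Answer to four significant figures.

1.312

Rearranging: n = sin((D_min + A)/2) / sin(A/2).
(D_min + A)/2 = (21.98° + 60°)/2 = 40.990°.
n = sin 40.990° / sin 30° = 0.6559 / 0.5000 = 1.3119.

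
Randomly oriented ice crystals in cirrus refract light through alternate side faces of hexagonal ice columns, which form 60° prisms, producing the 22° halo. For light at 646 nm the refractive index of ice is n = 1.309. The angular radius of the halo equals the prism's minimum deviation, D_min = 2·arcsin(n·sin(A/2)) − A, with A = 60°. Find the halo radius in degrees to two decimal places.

21.76°

n·sin(A/2) = 1.309 × sin 30° = 1.309 × 0.5000 = 0.6545.
D_min = 2·arcsin(0.6545) − 60° = 2 × 40.882° − 60° = 21.763°.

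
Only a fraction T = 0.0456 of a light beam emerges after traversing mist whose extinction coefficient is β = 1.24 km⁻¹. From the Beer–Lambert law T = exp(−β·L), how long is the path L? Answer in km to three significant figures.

2.49 km

Beer–Lambert: T = exp(−βL) ⇒ L = −ln(T)/β = −ln(0.0456)/1.24 = 3.0878/1.24 = 2.49 km.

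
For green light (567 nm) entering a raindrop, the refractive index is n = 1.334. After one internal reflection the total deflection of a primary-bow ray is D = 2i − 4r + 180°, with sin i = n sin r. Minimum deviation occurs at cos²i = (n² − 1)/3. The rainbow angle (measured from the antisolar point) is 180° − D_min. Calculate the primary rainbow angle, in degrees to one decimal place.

41.9°

cos²i = (1.77956 − 1)/3 = 0.25985; i = arccos(0.50976) = 59.352°.
sin r = sin 59.352°/1.334 = 0.64492; r = 40.159°.
D_min = 2·59.352° − 4·40.159° + 180° = 138.067°.
Rainbow angle = 180° − D_min = 41.933°.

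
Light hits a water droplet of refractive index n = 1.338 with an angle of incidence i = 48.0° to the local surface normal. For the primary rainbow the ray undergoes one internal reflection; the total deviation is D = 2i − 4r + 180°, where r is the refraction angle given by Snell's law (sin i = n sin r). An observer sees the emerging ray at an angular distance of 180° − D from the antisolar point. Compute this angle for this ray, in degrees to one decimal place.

39.0°

sin r = sin 48.0° / 1.338 = 0.7431/1.338 = 0.5554; r = 33.74°.
D = 2·48.0° − 4·33.74° + 180° = 96.00° − 134.96° + 180° = 141.04°.
Angle from antisolar point = 180° − D = 38.96°.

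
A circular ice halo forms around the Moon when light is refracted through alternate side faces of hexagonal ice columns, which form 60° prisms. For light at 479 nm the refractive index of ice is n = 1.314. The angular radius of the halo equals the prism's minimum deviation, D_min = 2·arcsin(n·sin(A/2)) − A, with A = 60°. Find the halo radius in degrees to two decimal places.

22.14°

n·sin(A/2) = 1.314 × sin 30° = 1.314 × 0.5000 = 0.6570.
D_min = 2·arcsin(0.6570) − 60° = 2 × 41.071° − 60° = 22.143°.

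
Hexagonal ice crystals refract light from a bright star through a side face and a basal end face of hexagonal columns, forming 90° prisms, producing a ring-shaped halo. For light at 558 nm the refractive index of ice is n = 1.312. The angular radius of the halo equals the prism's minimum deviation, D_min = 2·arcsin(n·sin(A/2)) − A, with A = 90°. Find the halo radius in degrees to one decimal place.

46.2°

n·sin(A/2) = 1.312 × sin 45° = 1.312 × 0.7071 = 0.9277.
D_min = 2·arcsin(0.9277) − 90° = 2 × 68.083° − 90° = 46.166°.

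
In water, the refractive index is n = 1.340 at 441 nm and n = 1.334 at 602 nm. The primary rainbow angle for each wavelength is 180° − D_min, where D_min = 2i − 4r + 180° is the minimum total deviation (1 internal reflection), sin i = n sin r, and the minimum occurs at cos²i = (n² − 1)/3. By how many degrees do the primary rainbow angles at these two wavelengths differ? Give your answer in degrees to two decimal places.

0.86°

At 441 nm (n = 1.340): cos²i = 0.26520 → i = 59.004°, r = 39.770°, D_min = 138.929°, rainbow angle = 41.071°.
At 602 nm (n = 1.334): cos²i = 0.25985 → i = 59.352°, r = 40.159°, D_min = 138.067°, rainbow angle = 41.933°.
Angular width = |41.071° − 41.933°| = 0.862°.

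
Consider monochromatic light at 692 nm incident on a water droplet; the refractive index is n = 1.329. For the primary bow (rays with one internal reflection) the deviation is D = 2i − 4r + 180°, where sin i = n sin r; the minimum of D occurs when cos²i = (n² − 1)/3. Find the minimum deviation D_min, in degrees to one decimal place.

137.3°

cos²i = (1.76624 − 1)/3 = 0.25541; i = arccos(0.50538) = 59.643°.
sin r = sin 59.643°/1.329 = 0.64928; r = 40.487°.
D_min = 2·59.643° − 4·40.487° + 180° = 137.337°.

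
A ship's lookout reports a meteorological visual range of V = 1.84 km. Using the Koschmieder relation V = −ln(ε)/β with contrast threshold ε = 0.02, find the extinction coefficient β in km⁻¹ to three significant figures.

2.13 km⁻¹

β = −ln(0.02) / V = 3.912 / 1.84 = 2.1261 km⁻¹.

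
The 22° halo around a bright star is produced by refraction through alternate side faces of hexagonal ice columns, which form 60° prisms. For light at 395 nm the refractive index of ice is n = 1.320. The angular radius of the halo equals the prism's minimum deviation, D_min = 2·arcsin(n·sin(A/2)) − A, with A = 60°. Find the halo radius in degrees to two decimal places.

22.60°

n·sin(A/2) = 1.320 × sin 30° = 1.320 × 0.5000 = 0.6600.
D_min = 2·arcsin(0.6600) − 60° = 2 × 41.300° − 60° = 22.600°.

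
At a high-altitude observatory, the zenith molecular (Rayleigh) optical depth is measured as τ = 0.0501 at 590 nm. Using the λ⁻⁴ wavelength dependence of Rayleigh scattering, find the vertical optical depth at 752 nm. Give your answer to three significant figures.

τ(752 nm) = τ(590 nm) × (590/752)⁴ = 0.0501 × (0.7846)⁴ = 0.0501 × 0.3789 = 0.0190.

0.0190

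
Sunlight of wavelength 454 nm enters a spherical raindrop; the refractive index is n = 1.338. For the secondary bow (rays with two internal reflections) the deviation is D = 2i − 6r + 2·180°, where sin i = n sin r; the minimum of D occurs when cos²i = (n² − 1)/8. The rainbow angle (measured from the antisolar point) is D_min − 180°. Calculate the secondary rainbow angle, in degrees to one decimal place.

52.2°

cos²i = (1.79024 − 1)/8 = 0.09878; i = arccos(0.31429) = 71.682°.
sin r = sin 71.682°/1.338 = 0.70951; r = 45.195°.
D_min = 2·71.682° − 6·45.195° + 360° = 232.193°.
Rainbow angle = D_min − 180° = 52.193°.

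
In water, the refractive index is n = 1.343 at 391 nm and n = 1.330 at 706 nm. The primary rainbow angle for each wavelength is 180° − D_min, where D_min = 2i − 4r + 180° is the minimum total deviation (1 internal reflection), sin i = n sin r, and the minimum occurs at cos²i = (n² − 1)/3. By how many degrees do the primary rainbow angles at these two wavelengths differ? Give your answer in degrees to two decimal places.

At 391 nm (n = 1.343): cos²i = 0.26788 → i = 58.830°, r = 39.577°, D_min = 139.354°, rainbow angle = 40.646°.
At 706 nm (n = 1.330): cos²i = 0.25630 → i = 59.585°, r = 40.422°, D_min = 137.484°, rainbow angle = 42.516°.
Angular width = |40.646° − 42.516°| = 1.871°.

1.87°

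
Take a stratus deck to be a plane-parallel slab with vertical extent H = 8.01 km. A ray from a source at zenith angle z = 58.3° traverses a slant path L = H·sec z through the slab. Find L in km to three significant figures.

sec z = 1/cos 58.3° = 1.9031.
L = 8.01 × 1.9031 = 15.243 km.

15.2 km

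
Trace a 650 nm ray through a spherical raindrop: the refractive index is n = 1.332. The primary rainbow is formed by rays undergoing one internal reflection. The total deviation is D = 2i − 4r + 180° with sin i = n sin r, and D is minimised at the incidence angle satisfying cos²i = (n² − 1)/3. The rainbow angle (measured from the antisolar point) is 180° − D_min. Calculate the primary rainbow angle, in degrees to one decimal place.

42.2°

cos²i = (1.77422 − 1)/3 = 0.25807; i = arccos(0.50801) = 59.469°.
sin r = sin 59.469°/1.332 = 0.64666; r = 40.290°.
D_min = 2·59.469° − 4·40.290° + 180° = 137.776°.
Rainbow angle = 180° − D_min = 42.224°.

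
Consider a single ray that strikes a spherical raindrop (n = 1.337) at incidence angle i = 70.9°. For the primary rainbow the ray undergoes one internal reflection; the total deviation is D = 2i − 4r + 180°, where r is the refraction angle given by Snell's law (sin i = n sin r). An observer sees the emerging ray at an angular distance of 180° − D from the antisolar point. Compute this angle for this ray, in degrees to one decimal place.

sin r = sin 70.9° / 1.337 = 0.9449/1.337 = 0.7068; r = 44.97°.
D = 2·70.9° − 4·44.97° + 180° = 141.80° − 179.89° + 180° = 141.91°.
Angle from antisolar point = 180° − D = 38.09°.

38.1°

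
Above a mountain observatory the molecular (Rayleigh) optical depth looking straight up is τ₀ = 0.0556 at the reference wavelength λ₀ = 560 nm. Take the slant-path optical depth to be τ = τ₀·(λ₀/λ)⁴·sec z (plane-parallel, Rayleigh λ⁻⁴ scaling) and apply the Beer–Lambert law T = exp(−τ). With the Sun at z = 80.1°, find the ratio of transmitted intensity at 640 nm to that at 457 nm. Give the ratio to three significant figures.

Airmass: sec 80.1° = 5.8164.
τ(640 nm) = 0.0556 × (560/640)⁴ × 5.8164 = 0.0556 × 0.5862 × 5.8164 = 0.1896.
τ(457 nm) = 0.0556 × (560/457)⁴ × 5.8164 = 0.0556 × 2.2547 × 5.8164 = 0.7291.
T(640)/T(457) = exp(τ_B − τ_A) = exp(0.5396) = 1.7153.

1.72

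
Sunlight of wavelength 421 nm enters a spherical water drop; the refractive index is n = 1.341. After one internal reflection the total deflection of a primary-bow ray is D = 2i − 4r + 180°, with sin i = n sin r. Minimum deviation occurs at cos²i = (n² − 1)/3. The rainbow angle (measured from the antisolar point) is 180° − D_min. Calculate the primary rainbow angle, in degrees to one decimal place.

cos²i = (1.79828 − 1)/3 = 0.26609; i = arccos(0.51584) = 58.946°.
sin r = sin 58.946°/1.341 = 0.63884; r = 39.705°.
D_min = 2·58.946° − 4·39.705° + 180° = 139.071°.
Rainbow angle = 180° − D_min = 40.929°.

40.9°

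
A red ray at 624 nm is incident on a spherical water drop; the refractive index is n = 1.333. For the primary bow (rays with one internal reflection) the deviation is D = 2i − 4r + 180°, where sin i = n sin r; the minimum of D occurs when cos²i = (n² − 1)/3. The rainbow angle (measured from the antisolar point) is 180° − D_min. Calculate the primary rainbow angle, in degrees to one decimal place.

42.1°

cos²i = (1.77689 − 1)/3 = 0.25896; i = arccos(0.50888) = 59.410°.
sin r = sin 59.410°/1.333 = 0.64579; r = 40.225°.
D_min = 2·59.410° − 4·40.225° + 180° = 137.922°.
Rainbow angle = 180° − D_min = 42.078°.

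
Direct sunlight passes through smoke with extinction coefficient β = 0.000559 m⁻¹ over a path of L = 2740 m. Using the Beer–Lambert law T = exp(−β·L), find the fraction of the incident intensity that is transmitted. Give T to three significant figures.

0.216

τ = β·L = 0.000559 × 2740 = 1.5317.
T = exp(−1.5317) = 0.2162.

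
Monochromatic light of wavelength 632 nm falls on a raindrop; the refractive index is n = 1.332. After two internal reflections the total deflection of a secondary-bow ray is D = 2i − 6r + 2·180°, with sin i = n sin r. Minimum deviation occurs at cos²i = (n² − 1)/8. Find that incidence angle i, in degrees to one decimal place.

cos²i = (1.332² − 1)/8 = (1.77422 − 1)/8 = 0.09678.
cos i = 0.31109, so i = 71.875°.

71.9°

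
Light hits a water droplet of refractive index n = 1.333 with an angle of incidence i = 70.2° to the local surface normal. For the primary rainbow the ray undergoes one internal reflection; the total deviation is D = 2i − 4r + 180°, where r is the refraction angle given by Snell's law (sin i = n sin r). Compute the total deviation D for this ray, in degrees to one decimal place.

140.8°

sin r = sin 70.2° / 1.333 = 0.9409/1.333 = 0.7058; r = 44.90°.
D = 2·70.2° − 4·44.90° + 180° = 140.40° − 179.59° + 180° = 140.81°.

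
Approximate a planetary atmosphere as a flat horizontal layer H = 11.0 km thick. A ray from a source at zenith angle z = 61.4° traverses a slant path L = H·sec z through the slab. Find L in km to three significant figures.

23.0 km

sec z = 1/cos 61.4° = 2.0890.
L = 11.0 × 2.0890 = 22.979 km.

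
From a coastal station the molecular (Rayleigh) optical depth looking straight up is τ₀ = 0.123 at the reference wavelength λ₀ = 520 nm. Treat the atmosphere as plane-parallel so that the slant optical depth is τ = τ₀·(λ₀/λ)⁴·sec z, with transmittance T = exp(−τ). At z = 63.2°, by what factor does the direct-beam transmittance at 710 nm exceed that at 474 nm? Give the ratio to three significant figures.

Airmass: sec 63.2° = 2.2179.
τ(710 nm) = 0.123 × (520/710)⁴ × 2.2179 = 0.123 × 0.2877 × 2.2179 = 0.0785.
τ(474 nm) = 0.123 × (520/474)⁴ × 2.2179 = 0.123 × 1.4484 × 2.2179 = 0.3951.
T(710)/T(474) = exp(τ_B − τ_A) = exp(0.3166) = 1.3725.

1.37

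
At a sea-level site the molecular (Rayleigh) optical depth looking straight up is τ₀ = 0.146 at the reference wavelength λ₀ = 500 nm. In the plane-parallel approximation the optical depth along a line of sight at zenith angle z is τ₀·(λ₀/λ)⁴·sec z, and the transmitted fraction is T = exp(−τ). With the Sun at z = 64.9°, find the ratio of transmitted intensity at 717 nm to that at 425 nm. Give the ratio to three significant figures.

1.78

Airmass: sec 64.9° = 2.3574.
τ(717 nm) = 0.146 × (500/717)⁴ × 2.3574 = 0.146 × 0.2365 × 2.3574 = 0.0814.
τ(425 nm) = 0.146 × (500/425)⁴ × 2.3574 = 0.146 × 1.9157 × 2.3574 = 0.6593.
T(717)/T(425) = exp(τ_B − τ_A) = exp(0.5779) = 1.7824.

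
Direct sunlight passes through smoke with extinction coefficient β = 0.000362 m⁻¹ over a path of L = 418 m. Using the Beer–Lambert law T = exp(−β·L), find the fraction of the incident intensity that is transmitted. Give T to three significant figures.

τ = β·L = 0.000362 × 418 = 0.1513.
T = exp(−0.1513) = 0.8596.

0.860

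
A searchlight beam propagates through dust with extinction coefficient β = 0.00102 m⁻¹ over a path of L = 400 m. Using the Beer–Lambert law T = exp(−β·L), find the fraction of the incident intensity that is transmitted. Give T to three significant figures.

0.665

τ = β·L = 0.00102 × 400 = 0.4080.
T = exp(−0.4080) = 0.6650.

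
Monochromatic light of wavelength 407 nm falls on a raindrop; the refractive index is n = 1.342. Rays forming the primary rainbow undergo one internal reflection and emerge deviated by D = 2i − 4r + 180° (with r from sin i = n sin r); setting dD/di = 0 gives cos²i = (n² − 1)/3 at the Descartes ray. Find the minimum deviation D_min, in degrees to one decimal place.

cos²i = (1.80096 − 1)/3 = 0.26699; i = arccos(0.51671) = 58.888°.
sin r = sin 58.888°/1.342 = 0.63797; r = 39.641°.
D_min = 2·58.888° − 4·39.641° + 180° = 139.213°.

139.2°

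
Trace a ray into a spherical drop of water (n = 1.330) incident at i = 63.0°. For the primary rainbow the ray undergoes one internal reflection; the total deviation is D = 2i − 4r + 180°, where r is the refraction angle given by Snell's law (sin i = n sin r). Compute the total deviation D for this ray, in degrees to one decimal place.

137.8°

sin r = sin 63.0° / 1.330 = 0.8910/1.330 = 0.6699; r = 42.06°.
D = 2·63.0° − 4·42.06° + 180° = 126.00° − 168.25° + 180° = 137.75°.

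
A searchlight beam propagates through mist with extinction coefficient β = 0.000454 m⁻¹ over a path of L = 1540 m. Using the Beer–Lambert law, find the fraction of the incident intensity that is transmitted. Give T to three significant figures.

τ = β·L = 0.000454 × 1540 = 0.6992.
T = exp(−0.6992) = 0.4970.

0.497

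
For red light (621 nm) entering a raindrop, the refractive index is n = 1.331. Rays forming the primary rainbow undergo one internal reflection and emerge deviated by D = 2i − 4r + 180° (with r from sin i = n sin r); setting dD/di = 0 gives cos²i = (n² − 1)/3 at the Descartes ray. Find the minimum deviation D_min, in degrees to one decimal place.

137.6°

cos²i = (1.77156 − 1)/3 = 0.25719; i = arccos(0.50714) = 59.527°.
sin r = sin 59.527°/1.331 = 0.64753; r = 40.356°.
D_min = 2·59.527° − 4·40.356° + 180° = 137.630°.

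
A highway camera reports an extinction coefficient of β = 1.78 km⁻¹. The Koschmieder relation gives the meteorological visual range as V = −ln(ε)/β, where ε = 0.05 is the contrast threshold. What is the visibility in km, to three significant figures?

V = −ln(0.05) / 1.78 = 2.996 / 1.78 = 1.6830 km.

1.68 km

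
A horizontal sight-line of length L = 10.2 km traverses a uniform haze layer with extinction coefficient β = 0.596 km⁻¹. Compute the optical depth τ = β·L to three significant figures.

6.08

τ = β·L = 0.596 × 10.2 = 6.0792.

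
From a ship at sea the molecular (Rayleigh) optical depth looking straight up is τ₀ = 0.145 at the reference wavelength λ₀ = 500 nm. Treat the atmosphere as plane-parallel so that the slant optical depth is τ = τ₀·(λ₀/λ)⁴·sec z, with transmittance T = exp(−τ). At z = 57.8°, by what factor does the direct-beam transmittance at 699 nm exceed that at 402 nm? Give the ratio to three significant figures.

Airmass: sec 57.8° = 1.8766.
τ(699 nm) = 0.145 × (500/699)⁴ × 1.8766 = 0.145 × 0.2618 × 1.8766 = 0.0712.
τ(402 nm) = 0.145 × (500/402)⁴ × 1.8766 = 0.145 × 2.3932 × 1.8766 = 0.6512.
T(699)/T(402) = exp(τ_B − τ_A) = exp(0.5800) = 1.7860.

1.79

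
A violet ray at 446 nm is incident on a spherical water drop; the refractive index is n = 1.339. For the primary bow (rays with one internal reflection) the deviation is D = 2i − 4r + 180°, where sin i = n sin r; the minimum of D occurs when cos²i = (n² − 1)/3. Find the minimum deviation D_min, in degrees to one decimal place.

cos²i = (1.79292 − 1)/3 = 0.26431; i = arccos(0.51411) = 59.062°.
sin r = sin 59.062°/1.339 = 0.64057; r = 39.834°.
D_min = 2·59.062° − 4·39.834° + 180° = 138.786°.

138.8°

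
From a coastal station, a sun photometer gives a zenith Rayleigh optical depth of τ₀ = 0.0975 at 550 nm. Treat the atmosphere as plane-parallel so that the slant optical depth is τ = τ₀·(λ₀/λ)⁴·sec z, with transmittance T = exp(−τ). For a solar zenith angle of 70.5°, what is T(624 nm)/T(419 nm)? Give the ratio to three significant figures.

Airmass: sec 70.5° = 2.9957.
τ(624 nm) = 0.0975 × (550/624)⁴ × 2.9957 = 0.0975 × 0.6035 × 2.9957 = 0.1763.
τ(419 nm) = 0.0975 × (550/419)⁴ × 2.9957 = 0.0975 × 2.9689 × 2.9957 = 0.8672.
T(624)/T(419) = exp(τ_B − τ_A) = exp(0.6909) = 1.9955.

2.00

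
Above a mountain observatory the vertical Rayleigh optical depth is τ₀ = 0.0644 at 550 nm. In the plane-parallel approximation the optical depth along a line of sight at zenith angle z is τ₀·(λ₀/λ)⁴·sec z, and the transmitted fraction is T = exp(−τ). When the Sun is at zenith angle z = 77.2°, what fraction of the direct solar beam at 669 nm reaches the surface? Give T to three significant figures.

sec 77.2° = 4.5137.
τ = 0.0644 × (550/669)⁴ × 4.5137 = 0.0644 × 0.4568 × 4.5137 = 0.1328.
T = exp(−0.1328) = 0.8756.

0.876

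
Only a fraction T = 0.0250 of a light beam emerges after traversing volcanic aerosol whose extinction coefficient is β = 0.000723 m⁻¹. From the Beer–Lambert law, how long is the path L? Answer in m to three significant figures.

5100 m

Beer–Lambert: T = exp(−βL) ⇒ L = −ln(T)/β = −ln(0.0250)/0.000723 = 3.6889/0.000723 = 5102 m.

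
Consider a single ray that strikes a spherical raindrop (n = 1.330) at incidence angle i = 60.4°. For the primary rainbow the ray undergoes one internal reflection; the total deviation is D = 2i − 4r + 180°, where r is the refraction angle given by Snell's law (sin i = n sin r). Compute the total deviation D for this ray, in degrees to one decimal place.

sin r = sin 60.4° / 1.330 = 0.8695/1.330 = 0.6538; r = 40.83°.
D = 2·60.4° − 4·40.83° + 180° = 120.80° − 163.30° + 180° = 137.50°.

137.5°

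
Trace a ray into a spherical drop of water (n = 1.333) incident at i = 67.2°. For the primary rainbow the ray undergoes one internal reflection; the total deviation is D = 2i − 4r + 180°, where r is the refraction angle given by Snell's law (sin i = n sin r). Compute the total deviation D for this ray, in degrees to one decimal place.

139.4°

sin r = sin 67.2° / 1.333 = 0.9219/1.333 = 0.6916; r = 43.75°.
D = 2·67.2° − 4·43.75° + 180° = 134.40° − 175.02° + 180° = 139.38°.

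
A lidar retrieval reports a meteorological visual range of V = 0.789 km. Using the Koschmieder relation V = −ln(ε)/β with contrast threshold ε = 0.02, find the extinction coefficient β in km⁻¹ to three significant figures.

4.96 km⁻¹

β = −ln(0.02) / V = 3.912 / 0.789 = 4.9582 km⁻¹.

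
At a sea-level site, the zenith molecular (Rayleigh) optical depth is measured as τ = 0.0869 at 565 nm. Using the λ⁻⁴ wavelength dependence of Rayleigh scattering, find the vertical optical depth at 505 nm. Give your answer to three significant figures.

τ(505 nm) = τ(565 nm) × (565/505)⁴ = 0.0869 × (1.1188)⁴ = 0.0869 × 1.5669 = 0.1362.

0.136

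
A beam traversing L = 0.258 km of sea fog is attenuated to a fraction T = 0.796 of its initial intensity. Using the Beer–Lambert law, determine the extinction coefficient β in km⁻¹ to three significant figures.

Beer–Lambert: T = exp(−βL) ⇒ β = −ln(T)/L = −ln(0.796)/0.258 = 0.2282/0.258 = 0.8843 km⁻¹.

0.884 km⁻¹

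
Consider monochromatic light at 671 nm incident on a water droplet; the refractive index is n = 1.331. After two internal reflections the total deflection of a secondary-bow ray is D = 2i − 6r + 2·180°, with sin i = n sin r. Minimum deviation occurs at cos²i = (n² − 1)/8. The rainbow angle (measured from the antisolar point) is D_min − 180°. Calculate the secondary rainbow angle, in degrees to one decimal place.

cos²i = (1.77156 − 1)/8 = 0.09645; i = arccos(0.31056) = 71.907°.
sin r = sin 71.907°/1.331 = 0.71417; r = 45.575°.
D_min = 2·71.907° − 6·45.575° + 360° = 230.365°.
Rainbow angle = D_min − 180° = 50.365°.

50.4°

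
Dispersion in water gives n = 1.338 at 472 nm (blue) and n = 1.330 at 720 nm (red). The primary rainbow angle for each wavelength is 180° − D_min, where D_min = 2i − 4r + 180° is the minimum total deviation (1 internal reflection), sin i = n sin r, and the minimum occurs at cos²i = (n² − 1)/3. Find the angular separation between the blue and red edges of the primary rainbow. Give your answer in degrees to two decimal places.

At 472 nm (n = 1.338): cos²i = 0.26341 → i = 59.120°, r = 39.899°, D_min = 138.643°, rainbow angle = 41.357°.
At 720 nm (n = 1.330): cos²i = 0.25630 → i = 59.585°, r = 40.422°, D_min = 137.484°, rainbow angle = 42.516°.
Angular width = |41.357° − 42.516°| = 1.160°.

1.16°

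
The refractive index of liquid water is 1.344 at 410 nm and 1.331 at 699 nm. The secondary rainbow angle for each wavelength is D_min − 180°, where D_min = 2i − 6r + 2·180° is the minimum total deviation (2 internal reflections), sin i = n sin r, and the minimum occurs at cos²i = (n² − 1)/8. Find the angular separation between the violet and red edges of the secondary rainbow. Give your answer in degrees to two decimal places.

At 410 nm (n = 1.344): cos²i = 0.10079 → i = 71.490°, r = 44.874°, D_min = 233.733°, rainbow angle = 53.733°.
At 699 nm (n = 1.331): cos²i = 0.09645 → i = 71.907°, r = 45.575°, D_min = 230.365°, rainbow angle = 50.365°.
Angular width = |53.733° − 50.365°| = 3.368°.

3.37°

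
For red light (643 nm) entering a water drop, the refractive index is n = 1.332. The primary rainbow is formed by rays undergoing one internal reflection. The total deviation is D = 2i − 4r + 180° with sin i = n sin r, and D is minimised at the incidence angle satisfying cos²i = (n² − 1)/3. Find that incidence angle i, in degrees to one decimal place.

cos²i = (1.332² − 1)/3 = (1.77422 − 1)/3 = 0.25807.
cos i = 0.50801, so i = 59.469°.

59.5°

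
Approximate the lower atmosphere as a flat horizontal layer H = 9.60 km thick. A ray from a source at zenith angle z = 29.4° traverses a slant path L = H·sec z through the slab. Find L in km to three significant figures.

11.0 km

sec z = 1/cos 29.4° = 1.1478.
L = 9.60 × 1.1478 = 11.019 km.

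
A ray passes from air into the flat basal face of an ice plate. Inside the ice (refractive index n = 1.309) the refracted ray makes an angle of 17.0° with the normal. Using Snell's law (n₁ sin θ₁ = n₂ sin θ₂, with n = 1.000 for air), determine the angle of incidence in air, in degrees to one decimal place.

Snell: sin θ_i = n · sin θ_r = 1.309 × sin 17.0° = 1.309 × 0.2924 = 0.3827.
θ_i = arcsin(0.3827) = 22.50°.

22.5°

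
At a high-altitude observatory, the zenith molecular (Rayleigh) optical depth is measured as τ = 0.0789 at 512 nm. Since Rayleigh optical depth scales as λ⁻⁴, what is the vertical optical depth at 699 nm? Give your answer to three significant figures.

τ(699 nm) = τ(512 nm) × (512/699)⁴ = 0.0789 × (0.7325)⁴ = 0.0789 × 0.2879 = 0.0227.

0.0227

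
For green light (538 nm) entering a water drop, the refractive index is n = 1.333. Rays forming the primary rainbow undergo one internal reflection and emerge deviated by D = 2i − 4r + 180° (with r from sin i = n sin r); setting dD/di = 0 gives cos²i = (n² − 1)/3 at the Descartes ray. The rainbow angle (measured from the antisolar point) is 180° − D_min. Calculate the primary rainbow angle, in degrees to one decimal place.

42.1°

cos²i = (1.77689 − 1)/3 = 0.25896; i = arccos(0.50888) = 59.410°.
sin r = sin 59.410°/1.333 = 0.64579; r = 40.225°.
D_min = 2·59.410° − 4·40.225° + 180° = 137.922°.
Rainbow angle = 180° − D_min = 42.078°.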